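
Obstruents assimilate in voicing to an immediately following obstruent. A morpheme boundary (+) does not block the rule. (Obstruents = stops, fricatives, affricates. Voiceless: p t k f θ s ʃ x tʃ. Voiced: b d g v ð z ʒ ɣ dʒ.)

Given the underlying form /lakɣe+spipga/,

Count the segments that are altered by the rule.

/k/ before /ɣ/ (voiced) → [g]
/p/ before /g/ (voiced) → [b]
2 segments change.

2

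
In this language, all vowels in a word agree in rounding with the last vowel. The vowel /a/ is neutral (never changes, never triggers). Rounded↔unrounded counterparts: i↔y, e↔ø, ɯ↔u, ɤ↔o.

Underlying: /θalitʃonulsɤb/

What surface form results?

[θalitʃɤnɯlsɤb]

/o/ harmonizes with /ɤ/ ([-round]) → [ɤ]
/u/ harmonizes with /ɤ/ ([-round]) → [ɯ]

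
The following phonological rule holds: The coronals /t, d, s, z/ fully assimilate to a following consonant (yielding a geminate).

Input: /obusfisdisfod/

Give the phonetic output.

/s/ before /f/ → [f] (total assimilation)
/s/ before /d/ → [d] (total assimilation)
/s/ before /f/ → [f] (total assimilation)

[obuffiddiffod]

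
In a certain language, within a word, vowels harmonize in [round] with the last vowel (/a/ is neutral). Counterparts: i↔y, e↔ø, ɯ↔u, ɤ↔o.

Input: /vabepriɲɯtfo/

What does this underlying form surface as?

[vabøpryɲutfo]

/e/ harmonizes with /o/ ([+round]) → [ø]
/i/ harmonizes with /o/ ([+round]) → [y]
/ɯ/ harmonizes with /o/ ([+round]) → [u]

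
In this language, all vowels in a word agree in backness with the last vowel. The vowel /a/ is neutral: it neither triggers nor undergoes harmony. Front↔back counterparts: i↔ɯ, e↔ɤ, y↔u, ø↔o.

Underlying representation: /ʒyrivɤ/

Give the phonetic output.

/y/ harmonizes with /ɤ/ ([+back]) → [u]
/i/ harmonizes with /ɤ/ ([+back]) → [ɯ]

[ʒurɯvɤ]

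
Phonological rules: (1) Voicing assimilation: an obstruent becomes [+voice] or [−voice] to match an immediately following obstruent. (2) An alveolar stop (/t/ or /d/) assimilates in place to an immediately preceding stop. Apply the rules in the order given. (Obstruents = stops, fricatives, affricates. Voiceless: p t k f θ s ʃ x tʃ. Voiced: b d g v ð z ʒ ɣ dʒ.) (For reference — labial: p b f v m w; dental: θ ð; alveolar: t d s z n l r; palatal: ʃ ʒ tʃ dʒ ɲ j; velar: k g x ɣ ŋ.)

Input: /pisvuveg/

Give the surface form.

Rule 1: /s/ before /v/ (voiced) → [z]
After rule 1: pizvuveg
Rule 2: no segment meets the rule's conditions; no change.

[pizvuveg]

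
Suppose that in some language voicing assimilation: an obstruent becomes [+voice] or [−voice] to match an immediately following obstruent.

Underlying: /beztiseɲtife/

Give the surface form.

/z/ before /t/ (voiceless) → [s]

[bestiseɲtife]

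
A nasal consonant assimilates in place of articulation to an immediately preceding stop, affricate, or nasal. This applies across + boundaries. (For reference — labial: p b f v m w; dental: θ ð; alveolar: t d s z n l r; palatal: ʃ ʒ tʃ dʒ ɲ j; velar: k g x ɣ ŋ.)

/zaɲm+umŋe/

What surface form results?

[zaɲɲ+umme]

/m/ after /ɲ/ (palatal) → [ɲ]
/ŋ/ after /m/ (labial) → [m]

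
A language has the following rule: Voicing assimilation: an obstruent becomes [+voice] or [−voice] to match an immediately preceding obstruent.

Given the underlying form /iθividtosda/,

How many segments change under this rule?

2

/t/ after /d/ (voiced) → [d]
/d/ after /s/ (voiceless) → [t]
2 segments change.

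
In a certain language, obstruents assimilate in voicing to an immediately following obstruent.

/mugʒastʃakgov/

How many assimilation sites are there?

1

/k/ before /g/ (voiced) → [g]
1 segment changes.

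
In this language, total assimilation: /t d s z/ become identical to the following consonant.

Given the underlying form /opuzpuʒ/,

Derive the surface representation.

[opuppuʒ]

/z/ before /p/ → [p] (total assimilation)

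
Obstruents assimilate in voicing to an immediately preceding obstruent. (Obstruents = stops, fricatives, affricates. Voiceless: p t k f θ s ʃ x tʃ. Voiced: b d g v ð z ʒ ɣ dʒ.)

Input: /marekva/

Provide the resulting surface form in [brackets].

[marekfa]

/v/ after /k/ (voiceless) → [f]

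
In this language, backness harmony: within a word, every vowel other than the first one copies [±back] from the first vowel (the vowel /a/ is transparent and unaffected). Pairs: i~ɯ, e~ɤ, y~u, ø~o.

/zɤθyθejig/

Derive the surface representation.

/y/ harmonizes with /ɤ/ ([+back]) → [u]
/e/ harmonizes with /ɤ/ ([+back]) → [ɤ]
/i/ harmonizes with /ɤ/ ([+back]) → [ɯ]

[zɤθuθɤjɯg]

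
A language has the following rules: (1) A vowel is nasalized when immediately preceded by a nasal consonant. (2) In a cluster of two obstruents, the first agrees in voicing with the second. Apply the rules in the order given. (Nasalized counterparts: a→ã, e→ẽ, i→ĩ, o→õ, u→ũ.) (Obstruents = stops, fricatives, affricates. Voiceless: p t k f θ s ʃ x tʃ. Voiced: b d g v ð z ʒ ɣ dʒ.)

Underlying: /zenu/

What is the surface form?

[zenũ]

Rule 1: /u/ after nasal /n/ → [ũ]
After rule 1: zenũ
Rule 2: no segment meets the rule's conditions; no change.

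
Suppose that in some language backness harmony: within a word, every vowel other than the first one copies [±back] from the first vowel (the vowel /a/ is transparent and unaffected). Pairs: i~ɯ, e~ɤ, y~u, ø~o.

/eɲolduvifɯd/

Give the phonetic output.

/o/ harmonizes with /e/ ([-back]) → [ø]
/u/ harmonizes with /e/ ([-back]) → [y]
/ɯ/ harmonizes with /e/ ([-back]) → [i]

[eɲøldyvifid]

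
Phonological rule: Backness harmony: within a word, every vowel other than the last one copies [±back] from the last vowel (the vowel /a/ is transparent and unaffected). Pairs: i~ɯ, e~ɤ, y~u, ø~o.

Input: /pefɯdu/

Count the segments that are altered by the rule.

/e/ harmonizes with /u/ ([+back]) → [ɤ]
1 segment changes.

1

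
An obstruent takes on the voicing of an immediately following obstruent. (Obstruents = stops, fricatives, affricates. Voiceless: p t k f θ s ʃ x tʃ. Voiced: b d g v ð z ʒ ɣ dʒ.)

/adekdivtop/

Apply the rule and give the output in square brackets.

[adegdiftop]

/k/ before /d/ (voiced) → [g]
/v/ before /t/ (voiceless) → [f]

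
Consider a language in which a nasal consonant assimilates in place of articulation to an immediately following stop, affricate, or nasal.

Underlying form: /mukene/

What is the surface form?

no segment meets the rule's conditions; no change.

[mukene]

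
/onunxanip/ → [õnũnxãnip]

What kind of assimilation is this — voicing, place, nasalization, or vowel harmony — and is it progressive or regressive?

/o/→[õ] /u/→[ũ] /a/→[ã].
Each target copies a feature from the following segment, so the direction is regressive.

nasalization, regressive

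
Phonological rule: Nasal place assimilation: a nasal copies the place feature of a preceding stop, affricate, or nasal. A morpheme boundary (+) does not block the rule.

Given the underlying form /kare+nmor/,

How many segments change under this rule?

1

/m/ after /n/ (alveolar) → [n]
1 segment changes.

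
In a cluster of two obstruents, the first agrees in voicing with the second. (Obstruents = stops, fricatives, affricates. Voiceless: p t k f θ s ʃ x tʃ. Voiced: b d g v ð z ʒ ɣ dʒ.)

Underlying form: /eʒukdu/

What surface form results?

[eʒugdu]

/k/ before /d/ (voiced) → [g]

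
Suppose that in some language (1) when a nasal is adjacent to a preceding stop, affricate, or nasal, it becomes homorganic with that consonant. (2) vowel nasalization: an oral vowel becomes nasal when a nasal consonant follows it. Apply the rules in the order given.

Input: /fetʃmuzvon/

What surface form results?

[fetʃɲuzvõn]

Rule 1: /m/ after /tʃ/ (palatal) → [ɲ]
After rule 1: fetʃɲuzvon
Rule 2: /o/ before nasal /n/ → [õ]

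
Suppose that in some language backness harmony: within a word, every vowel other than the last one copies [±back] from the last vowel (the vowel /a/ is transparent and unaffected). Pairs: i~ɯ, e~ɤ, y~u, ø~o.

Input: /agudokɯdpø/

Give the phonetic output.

/u/ harmonizes with /ø/ ([-back]) → [y]
/o/ harmonizes with /ø/ ([-back]) → [ø]
/ɯ/ harmonizes with /ø/ ([-back]) → [i]

[agydøkidpø]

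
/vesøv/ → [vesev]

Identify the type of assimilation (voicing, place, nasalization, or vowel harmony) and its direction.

/ø/→[e].
Vowels agree with the first vowel, so the harmony is progressive.

vowel harmony, progressive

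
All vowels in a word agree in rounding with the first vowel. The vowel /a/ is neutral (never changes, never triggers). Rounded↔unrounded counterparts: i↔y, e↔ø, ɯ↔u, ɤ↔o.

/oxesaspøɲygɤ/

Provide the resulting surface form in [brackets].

/e/ harmonizes with /o/ ([+round]) → [ø]
/ɤ/ harmonizes with /o/ ([+round]) → [o]

[oxøsaspøɲygo]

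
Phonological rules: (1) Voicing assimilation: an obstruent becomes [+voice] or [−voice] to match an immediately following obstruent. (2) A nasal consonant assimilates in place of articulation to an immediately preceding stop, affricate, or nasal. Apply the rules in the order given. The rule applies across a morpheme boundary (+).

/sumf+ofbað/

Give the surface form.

Rule 1: /f/ before /b/ (voiced) → [v]
After rule 1: sumf+ovbað
Rule 2: no segment meets the rule's conditions; no change.

[sumf+ovbað]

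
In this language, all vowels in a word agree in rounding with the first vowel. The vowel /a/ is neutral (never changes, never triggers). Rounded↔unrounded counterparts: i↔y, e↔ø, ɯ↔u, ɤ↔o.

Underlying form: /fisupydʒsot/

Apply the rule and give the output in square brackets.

/u/ harmonizes with /i/ ([-round]) → [ɯ]
/y/ harmonizes with /i/ ([-round]) → [i]
/o/ harmonizes with /i/ ([-round]) → [ɤ]

[fisɯpidʒsɤt]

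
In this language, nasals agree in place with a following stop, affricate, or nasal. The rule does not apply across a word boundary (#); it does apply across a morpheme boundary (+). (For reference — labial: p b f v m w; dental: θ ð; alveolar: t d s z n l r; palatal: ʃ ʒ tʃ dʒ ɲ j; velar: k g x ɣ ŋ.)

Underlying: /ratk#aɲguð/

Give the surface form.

[ratk#aŋguð]

/ɲ/ before /g/ (velar) → [ŋ]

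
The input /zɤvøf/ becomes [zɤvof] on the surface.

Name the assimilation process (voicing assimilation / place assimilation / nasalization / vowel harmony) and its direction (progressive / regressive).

/ø/→[o].
Vowels agree with the first vowel, so the harmony is progressive.

vowel harmony, progressive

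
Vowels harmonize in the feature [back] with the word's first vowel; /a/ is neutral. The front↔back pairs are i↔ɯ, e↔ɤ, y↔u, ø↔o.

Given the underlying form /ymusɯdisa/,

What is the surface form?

/u/ harmonizes with /y/ ([-back]) → [y]
/ɯ/ harmonizes with /y/ ([-back]) → [i]

[ymysidisa]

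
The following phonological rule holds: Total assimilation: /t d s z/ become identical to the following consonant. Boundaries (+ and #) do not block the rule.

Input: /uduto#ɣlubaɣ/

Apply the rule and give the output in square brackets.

[uduto#ɣlubaɣ]

no segment meets the rule's conditions; no change.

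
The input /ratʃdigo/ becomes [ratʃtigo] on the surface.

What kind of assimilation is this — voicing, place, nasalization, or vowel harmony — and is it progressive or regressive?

voicing assimilation, progressive

/d/→[t].
Each target copies a feature from the preceding segment, so the direction is progressive.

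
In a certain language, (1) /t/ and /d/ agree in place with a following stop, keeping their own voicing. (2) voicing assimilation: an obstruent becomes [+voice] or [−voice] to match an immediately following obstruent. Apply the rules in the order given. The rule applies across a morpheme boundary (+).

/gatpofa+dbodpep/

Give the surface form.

[gappofa+bboppep]

Rule 1: /t/ before /p/ (labial) → [p]
Rule 1: /d/ before /b/ (labial) → [b]
Rule 1: /d/ before /p/ (labial) → [b]
After rule 1: gappofa+bbobpep
Rule 2: /b/ before /p/ (voiceless) → [p]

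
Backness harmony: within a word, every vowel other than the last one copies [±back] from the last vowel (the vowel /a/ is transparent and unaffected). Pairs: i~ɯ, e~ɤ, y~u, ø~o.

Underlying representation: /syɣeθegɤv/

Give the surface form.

/y/ harmonizes with /ɤ/ ([+back]) → [u]
/e/ harmonizes with /ɤ/ ([+back]) → [ɤ]
/e/ harmonizes with /ɤ/ ([+back]) → [ɤ]

[suɣɤθɤgɤv]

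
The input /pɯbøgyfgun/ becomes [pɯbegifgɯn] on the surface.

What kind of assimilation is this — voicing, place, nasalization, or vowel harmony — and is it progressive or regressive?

/ø/→[e] /y/→[i] /u/→[ɯ].
Vowels agree with the first vowel, so the harmony is progressive.

vowel harmony, progressive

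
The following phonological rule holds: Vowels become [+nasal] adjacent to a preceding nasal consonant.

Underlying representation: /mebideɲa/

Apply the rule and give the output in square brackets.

/e/ after nasal /m/ → [ẽ]
/a/ after nasal /ɲ/ → [ã]

[mẽbideɲã]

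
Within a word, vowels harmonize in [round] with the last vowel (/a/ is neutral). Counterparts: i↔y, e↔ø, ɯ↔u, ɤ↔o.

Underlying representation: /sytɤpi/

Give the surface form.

/y/ harmonizes with /i/ ([-round]) → [i]

[sitɤpi]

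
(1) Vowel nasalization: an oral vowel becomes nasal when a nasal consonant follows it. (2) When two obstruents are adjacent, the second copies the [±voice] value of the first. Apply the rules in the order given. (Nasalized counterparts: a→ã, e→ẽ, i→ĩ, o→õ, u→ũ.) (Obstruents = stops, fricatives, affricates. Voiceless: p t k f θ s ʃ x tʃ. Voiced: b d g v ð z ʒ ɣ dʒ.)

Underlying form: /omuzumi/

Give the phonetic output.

Rule 1: /o/ before nasal /m/ → [õ]
Rule 1: /u/ before nasal /m/ → [ũ]
After rule 1: õmuzũmi
Rule 2: no segment meets the rule's conditions; no change.

[õmuzũmi]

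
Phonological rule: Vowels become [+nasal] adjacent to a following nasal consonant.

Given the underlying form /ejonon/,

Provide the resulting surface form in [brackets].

/o/ before nasal /n/ → [õ]
/o/ before nasal /n/ → [õ]

[ejõnõn]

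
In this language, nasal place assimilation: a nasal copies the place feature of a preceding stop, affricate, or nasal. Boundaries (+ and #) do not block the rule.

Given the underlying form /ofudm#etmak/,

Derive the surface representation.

/m/ after /d/ (alveolar) → [n]
/m/ after /t/ (alveolar) → [n]

[ofudn#etnak]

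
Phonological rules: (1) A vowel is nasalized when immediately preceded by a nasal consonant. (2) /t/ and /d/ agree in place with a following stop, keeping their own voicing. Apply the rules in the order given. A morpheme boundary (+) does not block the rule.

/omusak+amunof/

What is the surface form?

Rule 1: /u/ after nasal /m/ → [ũ]
Rule 1: /u/ after nasal /m/ → [ũ]
Rule 1: /o/ after nasal /n/ → [õ]
After rule 1: omũsak+amũnõf
Rule 2: no segment meets the rule's conditions; no change.

[omũsak+amũnõf]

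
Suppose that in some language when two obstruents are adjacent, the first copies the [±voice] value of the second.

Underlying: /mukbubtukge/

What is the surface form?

/k/ before /b/ (voiced) → [g]
/b/ before /t/ (voiceless) → [p]
/k/ before /g/ (voiced) → [g]

[mugbuptugge]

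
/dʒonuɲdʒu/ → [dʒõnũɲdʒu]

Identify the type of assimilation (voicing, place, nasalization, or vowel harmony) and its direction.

nasalization, regressive

/o/→[õ] /u/→[ũ].
Each target copies a feature from the following segment, so the direction is regressive.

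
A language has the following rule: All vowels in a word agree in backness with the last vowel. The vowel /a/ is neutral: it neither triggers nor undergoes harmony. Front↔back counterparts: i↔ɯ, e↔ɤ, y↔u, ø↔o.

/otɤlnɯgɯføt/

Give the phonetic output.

[øtelnigiføt]

/o/ harmonizes with /ø/ ([-back]) → [ø]
/ɤ/ harmonizes with /ø/ ([-back]) → [e]
/ɯ/ harmonizes with /ø/ ([-back]) → [i]
/ɯ/ harmonizes with /ø/ ([-back]) → [i]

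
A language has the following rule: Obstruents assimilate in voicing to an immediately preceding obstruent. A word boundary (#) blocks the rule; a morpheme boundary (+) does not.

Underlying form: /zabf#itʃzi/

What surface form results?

[zabv#itʃsi]

/f/ after /b/ (voiced) → [v]
/z/ after /tʃ/ (voiceless) → [s]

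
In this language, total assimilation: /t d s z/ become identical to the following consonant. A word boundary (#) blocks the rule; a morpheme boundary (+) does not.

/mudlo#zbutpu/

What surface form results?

[mullo#bbuppu]

/d/ before /l/ → [l] (total assimilation)
/z/ before /b/ → [b] (total assimilation)
/t/ before /p/ → [p] (total assimilation)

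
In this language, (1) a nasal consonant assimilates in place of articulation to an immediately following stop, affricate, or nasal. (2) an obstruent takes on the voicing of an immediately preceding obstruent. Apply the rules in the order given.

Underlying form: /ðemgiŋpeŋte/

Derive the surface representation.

[ðeŋgimpente]

Rule 1: /m/ before /g/ (velar) → [ŋ]
Rule 1: /ŋ/ before /p/ (labial) → [m]
Rule 1: /ŋ/ before /t/ (alveolar) → [n]
After rule 1: ðeŋgimpente
Rule 2: no segment meets the rule's conditions; no change.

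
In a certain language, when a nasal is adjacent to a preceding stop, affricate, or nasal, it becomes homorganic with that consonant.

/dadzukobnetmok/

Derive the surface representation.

/n/ after /b/ (labial) → [m]
/m/ after /t/ (alveolar) → [n]

[dadzukobmetnok]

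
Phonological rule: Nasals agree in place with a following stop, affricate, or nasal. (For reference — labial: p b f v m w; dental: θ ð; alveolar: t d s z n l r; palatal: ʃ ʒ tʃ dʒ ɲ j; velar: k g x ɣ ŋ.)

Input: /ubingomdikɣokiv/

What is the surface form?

[ubiŋgondikɣokiv]

/n/ before /g/ (velar) → [ŋ]
/m/ before /d/ (alveolar) → [n]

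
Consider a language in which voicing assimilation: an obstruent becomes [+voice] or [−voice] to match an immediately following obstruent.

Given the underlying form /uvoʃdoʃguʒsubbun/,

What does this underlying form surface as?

[uvoʒdoʒguʃsubbun]

/ʃ/ before /d/ (voiced) → [ʒ]
/ʃ/ before /g/ (voiced) → [ʒ]
/ʒ/ before /s/ (voiceless) → [ʃ]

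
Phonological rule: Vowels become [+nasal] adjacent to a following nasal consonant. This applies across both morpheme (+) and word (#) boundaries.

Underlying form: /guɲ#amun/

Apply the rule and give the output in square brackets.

/u/ before nasal /ɲ/ → [ũ]
/a/ before nasal /m/ → [ã]
/u/ before nasal /n/ → [ũ]

[gũɲ#ãmũn]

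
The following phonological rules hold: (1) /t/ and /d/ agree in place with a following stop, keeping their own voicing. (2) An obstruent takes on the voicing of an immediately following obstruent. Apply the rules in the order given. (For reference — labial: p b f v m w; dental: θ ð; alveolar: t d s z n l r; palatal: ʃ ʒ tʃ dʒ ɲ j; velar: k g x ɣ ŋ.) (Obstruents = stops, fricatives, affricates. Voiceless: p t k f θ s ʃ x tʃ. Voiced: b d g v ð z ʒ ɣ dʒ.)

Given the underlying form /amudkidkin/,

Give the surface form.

Rule 1: /d/ before /k/ (velar) → [g]
Rule 1: /d/ before /k/ (velar) → [g]
After rule 1: amugkigkin
Rule 2: /g/ before /k/ (voiceless) → [k]
Rule 2: /g/ before /k/ (voiceless) → [k]

[amukkikkin]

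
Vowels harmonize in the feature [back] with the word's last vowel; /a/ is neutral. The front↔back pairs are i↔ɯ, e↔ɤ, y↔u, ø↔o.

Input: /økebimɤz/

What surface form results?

/ø/ harmonizes with /ɤ/ ([+back]) → [o]
/e/ harmonizes with /ɤ/ ([+back]) → [ɤ]
/i/ harmonizes with /ɤ/ ([+back]) → [ɯ]

[okɤbɯmɤz]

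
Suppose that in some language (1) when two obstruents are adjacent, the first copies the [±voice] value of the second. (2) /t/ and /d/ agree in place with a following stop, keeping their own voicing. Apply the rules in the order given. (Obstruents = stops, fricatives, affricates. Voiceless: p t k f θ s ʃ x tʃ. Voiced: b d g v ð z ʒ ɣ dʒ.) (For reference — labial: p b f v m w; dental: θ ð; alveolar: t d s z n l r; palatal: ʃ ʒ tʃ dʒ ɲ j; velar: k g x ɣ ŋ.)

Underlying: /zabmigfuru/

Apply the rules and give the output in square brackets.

Rule 1: /g/ before /f/ (voiceless) → [k]
After rule 1: zabmikfuru
Rule 2: no segment meets the rule's conditions; no change.

[zabmikfuru]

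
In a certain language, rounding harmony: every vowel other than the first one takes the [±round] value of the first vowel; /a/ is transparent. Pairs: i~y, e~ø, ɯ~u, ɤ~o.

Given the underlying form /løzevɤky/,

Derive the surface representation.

/e/ harmonizes with /ø/ ([+round]) → [ø]
/ɤ/ harmonizes with /ø/ ([+round]) → [o]

[løzøvoky]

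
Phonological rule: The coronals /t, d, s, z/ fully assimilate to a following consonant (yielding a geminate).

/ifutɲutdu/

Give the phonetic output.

[ifuɲɲuddu]

/t/ before /ɲ/ → [ɲ] (total assimilation)
/t/ before /d/ → [d] (total assimilation)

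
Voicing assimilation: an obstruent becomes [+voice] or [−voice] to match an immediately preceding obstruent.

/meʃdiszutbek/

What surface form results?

[meʃtissutpek]

/d/ after /ʃ/ (voiceless) → [t]
/z/ after /s/ (voiceless) → [s]
/b/ after /t/ (voiceless) → [p]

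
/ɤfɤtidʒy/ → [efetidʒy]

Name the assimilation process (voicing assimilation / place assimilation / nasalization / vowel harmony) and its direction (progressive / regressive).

vowel harmony, regressive

/ɤ/→[e] /ɤ/→[e].
Vowels agree with the last vowel, so the harmony is regressive.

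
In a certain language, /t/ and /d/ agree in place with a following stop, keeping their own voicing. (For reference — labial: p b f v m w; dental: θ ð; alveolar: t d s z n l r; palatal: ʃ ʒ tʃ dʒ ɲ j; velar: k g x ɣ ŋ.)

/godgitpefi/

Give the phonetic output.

/d/ before /g/ (velar) → [g]
/t/ before /p/ (labial) → [p]

[goggippefi]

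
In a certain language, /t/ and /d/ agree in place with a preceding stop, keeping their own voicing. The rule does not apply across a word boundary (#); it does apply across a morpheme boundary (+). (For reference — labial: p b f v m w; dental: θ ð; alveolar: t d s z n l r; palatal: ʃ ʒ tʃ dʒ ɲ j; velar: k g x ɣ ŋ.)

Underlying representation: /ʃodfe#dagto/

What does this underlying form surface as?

/t/ after /g/ (velar) → [k]

[ʃodfe#dagko]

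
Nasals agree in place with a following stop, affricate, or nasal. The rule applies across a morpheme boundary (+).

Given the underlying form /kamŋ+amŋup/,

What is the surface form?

[kaŋŋ+aŋŋup]

/m/ before /ŋ/ (velar) → [ŋ]
/m/ before /ŋ/ (velar) → [ŋ]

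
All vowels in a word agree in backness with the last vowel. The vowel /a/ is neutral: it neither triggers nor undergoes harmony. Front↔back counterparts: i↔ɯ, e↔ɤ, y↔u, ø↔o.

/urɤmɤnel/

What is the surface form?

/u/ harmonizes with /e/ ([-back]) → [y]
/ɤ/ harmonizes with /e/ ([-back]) → [e]
/ɤ/ harmonizes with /e/ ([-back]) → [e]

[yremenel]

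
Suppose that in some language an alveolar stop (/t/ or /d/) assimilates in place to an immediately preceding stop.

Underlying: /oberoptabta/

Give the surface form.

[oberoppabpa]

/t/ after /p/ (labial) → [p]
/t/ after /b/ (labial) → [p]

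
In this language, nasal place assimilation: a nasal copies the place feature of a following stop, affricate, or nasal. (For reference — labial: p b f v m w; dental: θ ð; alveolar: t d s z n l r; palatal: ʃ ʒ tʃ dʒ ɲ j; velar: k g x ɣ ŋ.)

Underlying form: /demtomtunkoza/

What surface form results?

[dentontuŋkoza]

/m/ before /t/ (alveolar) → [n]
/m/ before /t/ (alveolar) → [n]
/n/ before /k/ (velar) → [ŋ]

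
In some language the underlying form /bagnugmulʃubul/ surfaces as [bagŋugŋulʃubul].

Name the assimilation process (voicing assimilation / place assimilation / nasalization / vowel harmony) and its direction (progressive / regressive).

place assimilation, progressive

/n/→[ŋ] /m/→[ŋ].
Each target copies a feature from the preceding segment, so the direction is progressive.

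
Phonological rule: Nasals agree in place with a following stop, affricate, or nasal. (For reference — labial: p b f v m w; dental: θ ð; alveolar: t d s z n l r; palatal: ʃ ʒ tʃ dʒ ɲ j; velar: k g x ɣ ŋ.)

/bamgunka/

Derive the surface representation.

/m/ before /g/ (velar) → [ŋ]
/n/ before /k/ (velar) → [ŋ]

[baŋguŋka]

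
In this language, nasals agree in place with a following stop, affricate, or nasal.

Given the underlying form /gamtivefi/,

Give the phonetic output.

/m/ before /t/ (alveolar) → [n]

[gantivefi]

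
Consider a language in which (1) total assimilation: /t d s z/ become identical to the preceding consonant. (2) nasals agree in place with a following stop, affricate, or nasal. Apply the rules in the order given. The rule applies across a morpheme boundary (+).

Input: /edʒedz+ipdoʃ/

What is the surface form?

Rule 1: /z/ after /d/ → [d] (total assimilation)
Rule 1: /d/ after /p/ → [p] (total assimilation)
After rule 1: edʒedd+ippoʃ
Rule 2: no segment meets the rule's conditions; no change.

[edʒedd+ippoʃ]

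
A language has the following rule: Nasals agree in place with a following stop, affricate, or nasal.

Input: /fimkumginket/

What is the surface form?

/m/ before /k/ (velar) → [ŋ]
/m/ before /g/ (velar) → [ŋ]
/n/ before /k/ (velar) → [ŋ]

[fiŋkuŋgiŋket]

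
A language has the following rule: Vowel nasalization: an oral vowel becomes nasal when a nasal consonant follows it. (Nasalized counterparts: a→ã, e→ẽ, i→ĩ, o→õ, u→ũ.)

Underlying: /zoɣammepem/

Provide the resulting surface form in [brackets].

/a/ before nasal /m/ → [ã]
/e/ before nasal /m/ → [ẽ]

[zoɣãmmepẽm]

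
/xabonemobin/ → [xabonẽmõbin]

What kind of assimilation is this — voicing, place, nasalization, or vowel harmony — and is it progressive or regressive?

/e/→[ẽ] /o/→[õ].
Each target copies a feature from the preceding segment, so the direction is progressive.

nasalization, progressive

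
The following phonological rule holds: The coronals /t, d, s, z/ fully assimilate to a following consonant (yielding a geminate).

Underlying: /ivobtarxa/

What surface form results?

[ivobtarxa]

no segment meets the rule's conditions; no change.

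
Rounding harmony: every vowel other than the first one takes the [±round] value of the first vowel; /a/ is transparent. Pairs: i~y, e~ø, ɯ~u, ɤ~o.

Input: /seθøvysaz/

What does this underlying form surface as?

[seθevisaz]

/ø/ harmonizes with /e/ ([-round]) → [e]
/y/ harmonizes with /e/ ([-round]) → [i]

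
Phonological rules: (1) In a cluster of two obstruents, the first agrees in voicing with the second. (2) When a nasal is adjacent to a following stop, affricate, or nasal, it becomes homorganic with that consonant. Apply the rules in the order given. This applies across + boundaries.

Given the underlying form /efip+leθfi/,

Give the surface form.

[efip+leθfi]

Rule 1: no segment meets the rule's conditions; no change.
After rule 1: efip+leθfi
Rule 2: no segment meets the rule's conditions; no change.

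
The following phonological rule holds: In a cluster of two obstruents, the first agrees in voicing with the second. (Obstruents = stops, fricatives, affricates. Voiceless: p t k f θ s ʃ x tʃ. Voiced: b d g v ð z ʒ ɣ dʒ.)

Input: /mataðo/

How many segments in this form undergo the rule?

No segment meets the rule's conditions.

0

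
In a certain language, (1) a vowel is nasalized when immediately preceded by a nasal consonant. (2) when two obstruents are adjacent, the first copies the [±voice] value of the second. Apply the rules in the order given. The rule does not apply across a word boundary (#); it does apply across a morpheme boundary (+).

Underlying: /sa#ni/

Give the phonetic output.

Rule 1: /i/ after nasal /n/ → [ĩ]
After rule 1: sa#nĩ
Rule 2: no segment meets the rule's conditions; no change.

[sa#nĩ]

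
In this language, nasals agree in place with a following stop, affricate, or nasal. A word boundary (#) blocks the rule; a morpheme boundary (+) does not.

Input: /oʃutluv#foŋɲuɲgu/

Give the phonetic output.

[oʃutluv#foɲɲuŋgu]

/ŋ/ before /ɲ/ (palatal) → [ɲ]
/ɲ/ before /g/ (velar) → [ŋ]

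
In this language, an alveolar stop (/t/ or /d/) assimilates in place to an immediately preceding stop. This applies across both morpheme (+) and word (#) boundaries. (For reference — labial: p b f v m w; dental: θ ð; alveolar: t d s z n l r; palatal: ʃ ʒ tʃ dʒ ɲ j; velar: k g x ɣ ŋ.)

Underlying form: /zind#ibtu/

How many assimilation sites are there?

1

/t/ after /b/ (labial) → [p]
1 segment changes.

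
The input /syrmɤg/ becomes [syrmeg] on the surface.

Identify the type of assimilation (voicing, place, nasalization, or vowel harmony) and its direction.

/ɤ/→[e].
Vowels agree with the first vowel, so the harmony is progressive.

vowel harmony, progressive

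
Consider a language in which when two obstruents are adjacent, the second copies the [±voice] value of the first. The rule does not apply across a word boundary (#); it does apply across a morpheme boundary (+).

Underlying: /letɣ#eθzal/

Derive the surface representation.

[letx#eθsal]

/ɣ/ after /t/ (voiceless) → [x]
/z/ after /θ/ (voiceless) → [s]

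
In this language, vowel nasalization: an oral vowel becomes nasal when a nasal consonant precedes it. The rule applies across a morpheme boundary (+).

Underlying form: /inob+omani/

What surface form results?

/o/ after nasal /n/ → [õ]
/a/ after nasal /m/ → [ã]
/i/ after nasal /n/ → [ĩ]

[inõb+omãnĩ]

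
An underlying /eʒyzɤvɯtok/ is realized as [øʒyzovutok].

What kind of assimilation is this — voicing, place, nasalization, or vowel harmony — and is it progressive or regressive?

/e/→[ø] /ɤ/→[o] /ɯ/→[u].
Vowels agree with the last vowel, so the harmony is regressive.

vowel harmony, regressive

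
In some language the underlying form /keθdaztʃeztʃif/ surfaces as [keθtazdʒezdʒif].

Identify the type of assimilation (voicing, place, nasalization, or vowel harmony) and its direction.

voicing assimilation, progressive

/d/→[t] /tʃ/→[dʒ] /tʃ/→[dʒ].
Each target copies a feature from the preceding segment, so the direction is progressive.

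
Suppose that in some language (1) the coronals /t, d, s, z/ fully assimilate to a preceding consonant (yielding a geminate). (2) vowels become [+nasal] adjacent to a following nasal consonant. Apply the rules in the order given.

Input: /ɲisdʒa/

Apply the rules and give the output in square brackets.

[ɲisdʒa]

Rule 1: no segment meets the rule's conditions; no change.
After rule 1: ɲisdʒa
Rule 2: no segment meets the rule's conditions; no change.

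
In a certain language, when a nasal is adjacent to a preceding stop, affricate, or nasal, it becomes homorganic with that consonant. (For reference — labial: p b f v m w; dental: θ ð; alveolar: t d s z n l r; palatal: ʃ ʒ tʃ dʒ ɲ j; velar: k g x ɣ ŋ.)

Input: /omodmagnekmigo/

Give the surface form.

/m/ after /d/ (alveolar) → [n]
/n/ after /g/ (velar) → [ŋ]
/m/ after /k/ (velar) → [ŋ]

[omodnagŋekŋigo]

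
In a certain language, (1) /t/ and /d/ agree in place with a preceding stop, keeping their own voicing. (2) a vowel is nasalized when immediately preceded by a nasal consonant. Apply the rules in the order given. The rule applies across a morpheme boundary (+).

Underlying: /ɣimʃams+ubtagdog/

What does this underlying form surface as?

Rule 1: /t/ after /b/ (labial) → [p]
Rule 1: /d/ after /g/ (velar) → [g]
After rule 1: ɣimʃams+ubpaggog
Rule 2: no segment meets the rule's conditions; no change.

[ɣimʃams+ubpaggog]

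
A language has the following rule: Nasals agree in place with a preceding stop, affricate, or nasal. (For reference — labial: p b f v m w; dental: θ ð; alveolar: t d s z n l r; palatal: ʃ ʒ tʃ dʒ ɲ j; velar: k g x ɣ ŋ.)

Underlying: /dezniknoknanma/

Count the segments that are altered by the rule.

/n/ after /k/ (velar) → [ŋ]
/n/ after /k/ (velar) → [ŋ]
/m/ after /n/ (alveolar) → [n]
3 segments change.

3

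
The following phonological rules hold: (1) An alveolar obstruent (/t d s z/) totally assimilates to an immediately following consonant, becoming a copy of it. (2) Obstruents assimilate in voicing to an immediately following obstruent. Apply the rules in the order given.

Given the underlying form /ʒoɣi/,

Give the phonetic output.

Rule 1: no segment meets the rule's conditions; no change.
After rule 1: ʒoɣi
Rule 2: no segment meets the rule's conditions; no change.

[ʒoɣi]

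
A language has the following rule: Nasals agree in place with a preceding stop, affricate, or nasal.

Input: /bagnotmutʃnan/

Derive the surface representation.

[bagŋotnutʃɲan]

/n/ after /g/ (velar) → [ŋ]
/m/ after /t/ (alveolar) → [n]
/n/ after /tʃ/ (palatal) → [ɲ]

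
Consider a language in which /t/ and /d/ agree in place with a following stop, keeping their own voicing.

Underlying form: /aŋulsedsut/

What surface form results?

[aŋulsedsut]

no segment meets the rule's conditions; no change.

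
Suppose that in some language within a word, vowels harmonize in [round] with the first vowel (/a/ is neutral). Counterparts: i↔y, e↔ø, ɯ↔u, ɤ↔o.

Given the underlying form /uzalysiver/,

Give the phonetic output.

/i/ harmonizes with /u/ ([+round]) → [y]
/e/ harmonizes with /u/ ([+round]) → [ø]

[uzalysyvør]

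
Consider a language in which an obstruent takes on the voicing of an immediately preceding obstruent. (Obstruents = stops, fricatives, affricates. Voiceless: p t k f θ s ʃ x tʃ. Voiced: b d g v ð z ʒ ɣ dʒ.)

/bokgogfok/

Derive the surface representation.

[bokkogvok]

/g/ after /k/ (voiceless) → [k]
/f/ after /g/ (voiced) → [v]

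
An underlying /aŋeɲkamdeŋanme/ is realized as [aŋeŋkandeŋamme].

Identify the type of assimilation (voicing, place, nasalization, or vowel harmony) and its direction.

/ɲ/→[ŋ] /m/→[n] /n/→[m].
Each target copies a feature from the following segment, so the direction is regressive.

place assimilation, regressive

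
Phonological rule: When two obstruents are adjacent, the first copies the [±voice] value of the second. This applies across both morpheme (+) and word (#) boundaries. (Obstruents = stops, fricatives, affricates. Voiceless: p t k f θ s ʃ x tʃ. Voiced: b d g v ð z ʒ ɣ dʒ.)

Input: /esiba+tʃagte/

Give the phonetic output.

/g/ before /t/ (voiceless) → [k]

[esiba+tʃakte]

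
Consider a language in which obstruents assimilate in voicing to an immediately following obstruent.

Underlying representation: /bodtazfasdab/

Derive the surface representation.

/d/ before /t/ (voiceless) → [t]
/z/ before /f/ (voiceless) → [s]
/s/ before /d/ (voiced) → [z]

[bottasfazdab]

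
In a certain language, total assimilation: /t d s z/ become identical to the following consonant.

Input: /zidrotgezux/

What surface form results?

/d/ before /r/ → [r] (total assimilation)
/t/ before /g/ → [g] (total assimilation)

[zirroggezux]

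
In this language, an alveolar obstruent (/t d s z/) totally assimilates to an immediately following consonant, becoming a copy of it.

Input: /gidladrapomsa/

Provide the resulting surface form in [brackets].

[gillarrapomsa]

/d/ before /l/ → [l] (total assimilation)
/d/ before /r/ → [r] (total assimilation)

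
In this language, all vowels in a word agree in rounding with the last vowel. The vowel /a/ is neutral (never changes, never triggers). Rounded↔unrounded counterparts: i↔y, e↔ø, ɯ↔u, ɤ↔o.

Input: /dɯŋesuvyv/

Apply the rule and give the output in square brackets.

/ɯ/ harmonizes with /y/ ([+round]) → [u]
/e/ harmonizes with /y/ ([+round]) → [ø]

[duŋøsuvyv]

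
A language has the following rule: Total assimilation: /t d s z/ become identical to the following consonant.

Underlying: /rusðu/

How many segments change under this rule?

/s/ before /ð/ → [ð] (total assimilation)
1 segment changes.

1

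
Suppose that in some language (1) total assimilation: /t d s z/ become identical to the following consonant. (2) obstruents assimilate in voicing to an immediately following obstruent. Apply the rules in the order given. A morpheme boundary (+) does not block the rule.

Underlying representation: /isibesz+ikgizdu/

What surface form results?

Rule 1: /s/ before /z/ → [z] (total assimilation)
Rule 1: /z/ before /d/ → [d] (total assimilation)
After rule 1: isibezz+ikgiddu
Rule 2: /k/ before /g/ (voiced) → [g]

[isibezz+iggiddu]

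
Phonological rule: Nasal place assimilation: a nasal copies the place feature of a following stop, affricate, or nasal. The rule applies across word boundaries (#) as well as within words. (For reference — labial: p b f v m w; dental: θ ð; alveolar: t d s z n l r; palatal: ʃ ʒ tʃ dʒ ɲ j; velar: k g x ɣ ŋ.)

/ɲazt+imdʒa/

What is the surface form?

[ɲazt+iɲdʒa]

/m/ before /dʒ/ (palatal) → [ɲ]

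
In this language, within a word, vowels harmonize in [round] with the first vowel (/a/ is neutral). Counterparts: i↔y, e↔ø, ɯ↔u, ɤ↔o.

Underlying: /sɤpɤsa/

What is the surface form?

[sɤpɤsa]

no segment meets the rule's conditions; no change.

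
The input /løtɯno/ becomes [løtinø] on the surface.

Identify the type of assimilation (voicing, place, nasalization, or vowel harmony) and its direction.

/ɯ/→[i] /o/→[ø].
Vowels agree with the first vowel, so the harmony is progressive.

vowel harmony, progressive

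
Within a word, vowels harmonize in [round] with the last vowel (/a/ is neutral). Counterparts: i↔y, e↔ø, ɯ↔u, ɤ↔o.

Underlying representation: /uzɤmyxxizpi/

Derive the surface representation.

/u/ harmonizes with /i/ ([-round]) → [ɯ]
/y/ harmonizes with /i/ ([-round]) → [i]

[ɯzɤmixxizpi]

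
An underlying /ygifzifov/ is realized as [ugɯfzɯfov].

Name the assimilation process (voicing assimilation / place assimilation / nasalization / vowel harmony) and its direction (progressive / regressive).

vowel harmony, regressive

/y/→[u] /i/→[ɯ] /i/→[ɯ].
Vowels agree with the last vowel, so the harmony is regressive.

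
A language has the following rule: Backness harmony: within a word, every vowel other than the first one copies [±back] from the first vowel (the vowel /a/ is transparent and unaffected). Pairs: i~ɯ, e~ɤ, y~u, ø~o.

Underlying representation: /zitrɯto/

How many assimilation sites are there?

/ɯ/ harmonizes with /i/ ([-back]) → [i]
/o/ harmonizes with /i/ ([-back]) → [ø]
2 segments change.

2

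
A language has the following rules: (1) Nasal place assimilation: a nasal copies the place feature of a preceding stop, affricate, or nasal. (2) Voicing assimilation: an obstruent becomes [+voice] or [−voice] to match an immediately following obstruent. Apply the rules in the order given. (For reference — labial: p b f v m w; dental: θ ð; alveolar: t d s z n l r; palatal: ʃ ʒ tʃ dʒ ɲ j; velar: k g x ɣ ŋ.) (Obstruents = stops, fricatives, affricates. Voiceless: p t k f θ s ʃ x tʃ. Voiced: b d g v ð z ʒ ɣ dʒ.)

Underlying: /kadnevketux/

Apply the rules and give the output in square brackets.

Rule 1: no segment meets the rule's conditions; no change.
After rule 1: kadnevketux
Rule 2: /v/ before /k/ (voiceless) → [f]

[kadnefketux]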